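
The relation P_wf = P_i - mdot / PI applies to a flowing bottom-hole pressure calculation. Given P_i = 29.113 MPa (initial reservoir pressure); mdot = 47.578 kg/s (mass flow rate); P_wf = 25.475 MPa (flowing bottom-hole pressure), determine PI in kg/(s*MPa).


PI = mdot / (P_i - P_wf)
PI = 47.578 / (29.113 - 25.475)
PI = 13.078 kg/(s*MPa)


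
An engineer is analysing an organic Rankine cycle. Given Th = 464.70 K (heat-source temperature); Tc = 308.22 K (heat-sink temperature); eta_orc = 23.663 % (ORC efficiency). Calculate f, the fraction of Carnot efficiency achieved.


f = (eta_orc/100) / (1 - Tc/Th)
f = (23.663/100) / (1 - 308.22/464.70)
f = 0.70272


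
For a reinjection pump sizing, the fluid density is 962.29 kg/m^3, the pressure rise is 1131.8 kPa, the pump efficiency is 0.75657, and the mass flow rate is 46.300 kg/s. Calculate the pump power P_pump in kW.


P_pump = mdot * dP / (rho * eta)
P_pump = 46.300 * 1131.8 / (962.29 * 0.75657)
P_pump = 71.977 kW


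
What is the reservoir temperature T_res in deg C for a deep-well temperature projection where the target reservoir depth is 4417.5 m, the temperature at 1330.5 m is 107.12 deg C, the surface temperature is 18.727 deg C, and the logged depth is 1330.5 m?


Step 1: grad = (T_d1 - T_surf)/d1 * 1000 = (107.12 - 18.727)/1330.5 * 1000 = 66.43593 deg C/km
Step 2: T_res = T_surf + grad*d2/1000 = 18.727 + 66.43593*4417.5/1000 = 312.21 deg C
T_res = 312.21 deg C


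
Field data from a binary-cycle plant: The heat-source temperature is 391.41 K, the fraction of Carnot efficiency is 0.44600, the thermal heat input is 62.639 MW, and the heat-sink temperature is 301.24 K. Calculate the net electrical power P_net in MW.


Step 1: eta = (1 - Tc/Th)*f = (1 - 301.24/391.41)*0.446 = 0.1027460
Step 2: P_net = eta * Q_in = 0.1027460 * 62.639 = 6.4359 MW
P_net = 6.4359 MW


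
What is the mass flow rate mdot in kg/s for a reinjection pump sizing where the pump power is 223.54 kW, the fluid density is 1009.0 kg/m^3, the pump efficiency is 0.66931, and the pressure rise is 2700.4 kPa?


mdot = P_pump * rho * eta / dP
mdot = 223.54 * 1009.0 * 0.66931 / 2700.4
mdot = 55.904 kg/s


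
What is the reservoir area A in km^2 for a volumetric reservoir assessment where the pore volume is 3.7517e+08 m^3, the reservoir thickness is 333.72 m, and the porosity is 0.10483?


A = Vp / (1e6 * hr * phi)
A = 3.7517e+08 / (1e6 * 333.72 * 0.10483)
A = 10.724 km^2


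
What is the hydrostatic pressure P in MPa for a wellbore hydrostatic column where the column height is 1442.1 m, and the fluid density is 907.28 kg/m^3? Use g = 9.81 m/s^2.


P = rho * g * h / 1e6
P = 907.28 * 9.81 * 1442.1 / 1e6
P = 12.835 MPa


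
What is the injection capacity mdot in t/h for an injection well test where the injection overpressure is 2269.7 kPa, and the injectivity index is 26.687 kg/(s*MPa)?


mdot = II * dP / 1000
mdot = 26.687 * 2269.7 / 1000
mdot = 60.57148 kg/s
Convert: 60.57148 kg/s * 3.6 = 218.06 t/h
mdot = 218.06 t/h


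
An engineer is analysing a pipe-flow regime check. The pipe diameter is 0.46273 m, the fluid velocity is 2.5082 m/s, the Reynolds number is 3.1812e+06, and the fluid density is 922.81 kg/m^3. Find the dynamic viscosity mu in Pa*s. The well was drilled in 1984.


mu = rho * vel * D / Re
mu = 922.81 * 2.5082 * 0.46273 / 3.1812e+06
mu = 0.00033668 Pa*s


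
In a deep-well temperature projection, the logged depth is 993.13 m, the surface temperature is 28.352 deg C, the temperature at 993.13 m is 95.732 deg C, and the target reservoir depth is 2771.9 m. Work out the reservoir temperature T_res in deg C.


Step 1: grad = (T_d1 - T_surf)/d1 * 1000 = (95.732 - 28.352)/993.13 * 1000 = 67.84610 deg C/km
Step 2: T_res = T_surf + grad*d2/1000 = 28.352 + 67.84610*2771.9/1000 = 216.41 deg C
T_res = 216.41 deg C


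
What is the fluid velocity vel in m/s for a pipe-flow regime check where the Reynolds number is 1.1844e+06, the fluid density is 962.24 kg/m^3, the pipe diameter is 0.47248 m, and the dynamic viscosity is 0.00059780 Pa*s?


vel = Re * mu / (rho * D)
vel = 1.1844e+06 * 0.00059780 / (962.24 * 0.47248)
vel = 1.5574 m/s


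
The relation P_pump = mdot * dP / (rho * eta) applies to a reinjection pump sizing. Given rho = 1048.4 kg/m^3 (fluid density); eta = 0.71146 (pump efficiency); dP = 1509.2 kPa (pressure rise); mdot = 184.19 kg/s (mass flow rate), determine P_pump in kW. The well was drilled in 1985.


P_pump = mdot * dP / (rho * eta)
P_pump = 184.19 * 1509.2 / (1048.4 * 0.71146)
P_pump = 372.68 kW


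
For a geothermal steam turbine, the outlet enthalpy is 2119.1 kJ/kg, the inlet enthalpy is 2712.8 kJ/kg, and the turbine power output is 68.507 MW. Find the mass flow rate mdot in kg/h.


mdot = P * 1000 / (h_in - h_out)
mdot = 68.507 * 1000 / (2712.8 - 2119.1)
mdot = 115.3899 kg/s
Convert: 115.3899 kg/s * 3600.0 = 4.1540e+05 kg/h
mdot = 4.1540e+05 kg/h


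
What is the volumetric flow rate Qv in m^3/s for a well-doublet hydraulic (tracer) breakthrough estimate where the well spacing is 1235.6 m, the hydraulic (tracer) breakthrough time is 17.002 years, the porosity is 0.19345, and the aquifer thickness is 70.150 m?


Qv = pi*hr*phi*L^2 / (3*t_bt*365.25*86400)
Qv = pi*70.150*0.19345*1235.6^2 / (3*17.002*365.25*86400)
Qv = 0.040437 m^3/s


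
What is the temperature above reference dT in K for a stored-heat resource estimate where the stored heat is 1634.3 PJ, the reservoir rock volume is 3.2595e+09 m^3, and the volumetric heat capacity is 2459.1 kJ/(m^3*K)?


dT = Q_s * 1e12 / (Vr * rhoc)
dT = 1634.3 * 1e12 / (3.2595e+09 * 2459.1)
dT = 203.89 K


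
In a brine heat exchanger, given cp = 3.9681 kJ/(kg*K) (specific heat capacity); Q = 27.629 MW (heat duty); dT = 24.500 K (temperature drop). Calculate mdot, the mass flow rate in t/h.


mdot = Q * 1000 / (cp * dT)
mdot = 27.629 * 1000 / (3.9681 * 24.500)
mdot = 284.1950 kg/s
Convert: 284.1950 kg/s * 3.6 = 1023.1 t/h
mdot = 1023.1 t/h


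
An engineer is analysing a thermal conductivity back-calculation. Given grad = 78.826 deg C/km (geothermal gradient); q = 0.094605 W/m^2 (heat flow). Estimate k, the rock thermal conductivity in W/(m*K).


k = q / (grad / 1000)
k = 0.094605 / (78.826 / 1000)
k = 1.2002 W/(m*K)


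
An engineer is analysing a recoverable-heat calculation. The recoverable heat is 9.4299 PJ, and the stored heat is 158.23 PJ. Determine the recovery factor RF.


RF = Q_rec / Q_s
RF = 9.4299 / 158.23
RF = 0.059596


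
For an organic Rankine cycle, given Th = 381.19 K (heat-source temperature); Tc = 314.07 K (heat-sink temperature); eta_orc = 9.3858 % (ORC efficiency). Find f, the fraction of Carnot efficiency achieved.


f = (eta_orc/100) / (1 - Tc/Th)
f = (9.3858/100) / (1 - 314.07/381.19)
f = 0.53304


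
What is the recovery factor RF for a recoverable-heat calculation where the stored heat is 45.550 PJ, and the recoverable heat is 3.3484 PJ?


RF = Q_rec / Q_s
RF = 3.3484 / 45.550
RF = 0.073510


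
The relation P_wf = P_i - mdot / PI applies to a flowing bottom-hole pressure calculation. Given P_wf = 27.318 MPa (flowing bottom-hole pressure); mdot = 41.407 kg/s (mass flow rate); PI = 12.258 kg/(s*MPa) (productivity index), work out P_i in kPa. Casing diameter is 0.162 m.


P_i = P_wf + mdot / PI
P_i = 27.318 + 41.407 / 12.258
P_i = 30.69596 MPa
Convert: 30.69596 MPa * 1000.0 = 30696 kPa
P_i = 30696 kPa


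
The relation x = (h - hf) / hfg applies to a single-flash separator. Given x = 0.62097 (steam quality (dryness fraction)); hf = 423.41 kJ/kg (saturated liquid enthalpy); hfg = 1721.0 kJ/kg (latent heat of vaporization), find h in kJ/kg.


h = hf + x * hfg
h = 423.41 + 0.62097 * 1721.0
h = 1492.1 kJ/kg


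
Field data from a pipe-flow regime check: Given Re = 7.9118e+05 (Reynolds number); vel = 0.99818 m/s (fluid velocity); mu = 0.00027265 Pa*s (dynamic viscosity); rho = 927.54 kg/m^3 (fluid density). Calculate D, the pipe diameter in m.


D = Re * mu / (rho * vel)
D = 7.9118e+05 * 0.00027265 / (927.54 * 0.99818)
D = 0.23299 m


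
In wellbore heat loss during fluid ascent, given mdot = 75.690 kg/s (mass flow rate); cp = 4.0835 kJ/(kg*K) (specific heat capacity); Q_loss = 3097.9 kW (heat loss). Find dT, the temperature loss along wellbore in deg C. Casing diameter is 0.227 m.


dT = Q_loss / (mdot * cp)
dT = 3097.9 / (75.690 * 4.0835)
dT = 10.02297 K
Convert (temperature difference, 1 K = 1 deg C): 10.02297 K = 10.02297 deg C
dT = 10.023 deg C


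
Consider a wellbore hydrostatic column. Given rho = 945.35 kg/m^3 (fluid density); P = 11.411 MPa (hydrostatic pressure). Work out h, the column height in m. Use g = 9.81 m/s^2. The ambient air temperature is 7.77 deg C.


h = P * 1e6 / (g * rho)
h = 11.411 * 1e6 / (9.81 * 945.35)
h = 1230.4 m


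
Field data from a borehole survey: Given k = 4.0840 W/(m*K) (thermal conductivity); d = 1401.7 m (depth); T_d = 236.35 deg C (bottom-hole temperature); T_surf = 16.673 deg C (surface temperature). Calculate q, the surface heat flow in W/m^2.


Step 1: grad = (T_d - T_surf)/d * 1000 = (236.35 - 16.673)/1401.7 * 1000 = 156.7218 deg C/km
Step 2: q = k * grad / 1000 = 4.084 * 156.7218 / 1000 = 0.64005 W/m^2
q = 0.64005 W/m^2


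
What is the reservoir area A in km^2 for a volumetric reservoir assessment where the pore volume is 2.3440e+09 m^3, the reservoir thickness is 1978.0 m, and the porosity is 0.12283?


A = Vp / (1e6 * hr * phi)
A = 2.3440e+09 / (1e6 * 1978.0 * 0.12283)
A = 9.6478 km^2


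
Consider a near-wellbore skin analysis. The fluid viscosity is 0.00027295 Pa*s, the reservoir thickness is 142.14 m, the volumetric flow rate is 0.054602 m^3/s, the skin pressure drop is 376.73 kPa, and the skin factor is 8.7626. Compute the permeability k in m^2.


k = S*q*mu / (2*pi*dP_s*1000*hr)
k = 8.7626*0.054602*0.00027295 / (2*pi*376.73*1000*142.14)
k = 3.8815e-13 m^2


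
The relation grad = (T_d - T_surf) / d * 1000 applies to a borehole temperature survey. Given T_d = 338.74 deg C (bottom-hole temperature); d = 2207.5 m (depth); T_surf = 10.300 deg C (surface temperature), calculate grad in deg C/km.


grad = (T_d - T_surf) / d * 1000
grad = (338.74 - 10.300) / 2207.5 * 1000
grad = 148.78 deg C/km


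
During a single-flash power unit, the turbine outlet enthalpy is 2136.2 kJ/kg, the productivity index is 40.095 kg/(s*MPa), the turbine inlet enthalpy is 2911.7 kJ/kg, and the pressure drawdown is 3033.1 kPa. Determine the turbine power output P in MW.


Step 1: mdot = PI * dP / 1000 = 40.095 * 3033.1 / 1000 = 121.6121 kg/s
Step 2: P = mdot*(h_in - h_out)/1000 = 121.6121*(2911.7 - 2136.2)/1000 = 94.310 MW
P = 94.310 MW


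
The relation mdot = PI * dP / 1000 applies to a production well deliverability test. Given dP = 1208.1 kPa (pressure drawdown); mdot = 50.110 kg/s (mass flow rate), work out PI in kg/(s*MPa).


PI = mdot * 1000 / dP
PI = 50.110 * 1000 / 1208.1
PI = 41.478 kg/(s*MPa)


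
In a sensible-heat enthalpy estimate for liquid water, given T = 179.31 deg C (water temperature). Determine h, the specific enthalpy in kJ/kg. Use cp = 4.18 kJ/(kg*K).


h = cp * T
h = 4.18 * 179.31
h = 749.52 kJ/kg


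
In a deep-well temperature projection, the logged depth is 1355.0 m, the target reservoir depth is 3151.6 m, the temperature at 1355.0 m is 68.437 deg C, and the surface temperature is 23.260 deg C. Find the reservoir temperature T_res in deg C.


Step 1: grad = (T_d1 - T_surf)/d1 * 1000 = (68.437 - 23.26)/1355.0 * 1000 = 33.34096 deg C/km
Step 2: T_res = T_surf + grad*d2/1000 = 23.26 + 33.34096*3151.6/1000 = 128.34 deg C
T_res = 128.34 deg C


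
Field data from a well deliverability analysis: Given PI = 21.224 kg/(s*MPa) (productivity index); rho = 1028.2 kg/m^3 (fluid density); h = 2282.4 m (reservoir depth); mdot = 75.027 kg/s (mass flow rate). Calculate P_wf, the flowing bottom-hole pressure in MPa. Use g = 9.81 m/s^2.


Step 1: P_i = rho*g*h/1e6 = 1028.2*9.81*2282.4/1e6 = 23.02175 MPa
Step 2: P_wf = P_i - mdot/PI = 23.02175 - 75.027/21.224 = 19.487 MPa
P_wf = 19.487 MPa


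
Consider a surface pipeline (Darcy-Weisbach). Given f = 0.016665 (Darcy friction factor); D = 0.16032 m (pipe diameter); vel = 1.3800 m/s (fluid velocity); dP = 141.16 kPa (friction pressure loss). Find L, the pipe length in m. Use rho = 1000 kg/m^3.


L = dP*1000*D / (f*rho*vel^2/2)
L = 141.16*1000*0.16032 / (0.016665*1000*1.3800^2/2)
L = 1426.2 m


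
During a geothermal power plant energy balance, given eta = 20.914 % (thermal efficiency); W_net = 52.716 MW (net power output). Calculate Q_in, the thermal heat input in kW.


Q_in = W_net / (eta / 100)
Q_in = 52.716 / (20.914 / 100)
Q_in = 252.0608 MW
Convert: 252.0608 MW * 1000.0 = 2.5206e+05 kW
Q_in = 2.5206e+05 kW


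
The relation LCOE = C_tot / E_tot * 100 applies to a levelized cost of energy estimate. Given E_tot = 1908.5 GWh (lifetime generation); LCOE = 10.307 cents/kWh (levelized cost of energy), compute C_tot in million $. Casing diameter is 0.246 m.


C_tot = LCOE / 100 * E_tot
C_tot = 10.307 / 100 * 1908.5
C_tot = 196.71 million $


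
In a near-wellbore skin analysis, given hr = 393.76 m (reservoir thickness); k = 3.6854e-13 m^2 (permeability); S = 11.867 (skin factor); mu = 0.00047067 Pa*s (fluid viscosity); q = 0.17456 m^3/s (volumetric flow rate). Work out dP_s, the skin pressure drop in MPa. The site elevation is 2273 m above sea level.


dP_s = S * q * mu / (2*pi*k*hr) / 1000
dP_s = 11.867 * 0.17456 * 0.00047067 / (2*pi*3.6854e-13*393.76) / 1000
dP_s = 1069.316 kPa
Convert: 1069.316 kPa * 0.001 = 1.0693 MPa
dP_s = 1.0693 MPa


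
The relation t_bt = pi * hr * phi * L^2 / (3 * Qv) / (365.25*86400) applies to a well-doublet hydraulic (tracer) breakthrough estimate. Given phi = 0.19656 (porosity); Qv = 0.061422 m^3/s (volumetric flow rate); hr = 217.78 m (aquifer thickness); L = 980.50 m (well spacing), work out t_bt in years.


t_bt = pi * hr * phi * L^2 / (3 * Qv) / (365.25*86400)
t_bt = pi * 217.78 * 0.19656 * 980.50^2 / (3 * 0.061422) / (365.25*86400)
t_bt = 22.234 years


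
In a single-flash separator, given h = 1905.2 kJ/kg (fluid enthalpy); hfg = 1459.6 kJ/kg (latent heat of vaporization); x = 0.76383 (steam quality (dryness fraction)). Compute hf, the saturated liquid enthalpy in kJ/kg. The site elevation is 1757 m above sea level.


hf = h - x * hfg
hf = 1905.2 - 0.76383 * 1459.6
hf = 790.31 kJ/kg


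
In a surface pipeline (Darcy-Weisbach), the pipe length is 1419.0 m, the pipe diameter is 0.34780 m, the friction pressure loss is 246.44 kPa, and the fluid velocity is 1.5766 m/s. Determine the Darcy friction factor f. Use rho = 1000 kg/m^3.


f = dP*1000 / ((L/D)*(rho*vel^2/2))
f = 246.44*1000 / ((1419.0/0.34780)*(1000*1.5766^2/2))
f = 0.048601


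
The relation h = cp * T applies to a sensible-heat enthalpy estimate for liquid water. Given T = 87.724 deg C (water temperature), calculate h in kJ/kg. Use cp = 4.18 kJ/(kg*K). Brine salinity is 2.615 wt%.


h = cp * T
h = 4.18 * 87.724
h = 366.69 kJ/kg


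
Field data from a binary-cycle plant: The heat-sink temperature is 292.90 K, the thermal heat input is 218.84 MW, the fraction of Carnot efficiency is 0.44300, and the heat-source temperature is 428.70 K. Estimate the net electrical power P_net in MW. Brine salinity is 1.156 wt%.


Step 1: eta = (1 - Tc/Th)*f = (1 - 292.9/428.7)*0.443 = 0.1403298
Step 2: P_net = eta * Q_in = 0.1403298 * 218.84 = 30.710 MW
P_net = 30.710 MW


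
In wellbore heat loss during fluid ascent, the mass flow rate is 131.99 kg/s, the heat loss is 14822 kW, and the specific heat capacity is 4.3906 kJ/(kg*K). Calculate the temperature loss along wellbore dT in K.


dT = Q_loss / (mdot * cp)
dT = 14822 / (131.99 * 4.3906)
dT = 25.577 K


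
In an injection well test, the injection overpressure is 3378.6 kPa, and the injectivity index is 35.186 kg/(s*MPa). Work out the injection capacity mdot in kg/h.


mdot = II * dP / 1000
mdot = 35.186 * 3378.6 / 1000
mdot = 118.8794 kg/s
Convert: 118.8794 kg/s * 3600.0 = 4.2797e+05 kg/h
mdot = 4.2797e+05 kg/h


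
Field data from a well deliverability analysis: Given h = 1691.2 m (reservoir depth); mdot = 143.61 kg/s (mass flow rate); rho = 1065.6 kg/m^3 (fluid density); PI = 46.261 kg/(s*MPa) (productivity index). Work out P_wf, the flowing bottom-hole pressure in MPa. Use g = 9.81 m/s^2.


Step 1: P_i = rho*g*h/1e6 = 1065.6*9.81*1691.2/1e6 = 17.67902 MPa
Step 2: P_wf = P_i - mdot/PI = 17.67902 - 143.61/46.261 = 14.575 MPa
P_wf = 14.575 MPa


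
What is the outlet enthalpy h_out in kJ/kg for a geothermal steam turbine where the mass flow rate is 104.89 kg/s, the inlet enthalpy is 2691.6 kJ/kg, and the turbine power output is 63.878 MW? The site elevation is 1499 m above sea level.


h_out = h_in - P * 1000 / mdot
h_out = 2691.6 - 63.878 * 1000 / 104.89
h_out = 2082.6 kJ/kg


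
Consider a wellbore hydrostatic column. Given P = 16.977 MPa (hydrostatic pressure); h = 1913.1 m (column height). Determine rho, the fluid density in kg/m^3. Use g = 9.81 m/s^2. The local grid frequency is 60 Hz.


rho = P * 1e6 / (g * h)
rho = 16.977 * 1e6 / (9.81 * 1913.1)
rho = 904.60 kg/m^3


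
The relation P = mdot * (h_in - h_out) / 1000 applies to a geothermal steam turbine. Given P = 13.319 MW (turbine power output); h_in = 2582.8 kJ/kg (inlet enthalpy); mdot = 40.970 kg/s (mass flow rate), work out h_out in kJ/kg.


h_out = h_in - P * 1000 / mdot
h_out = 2582.8 - 13.319 * 1000 / 40.970
h_out = 2257.7 kJ/kg


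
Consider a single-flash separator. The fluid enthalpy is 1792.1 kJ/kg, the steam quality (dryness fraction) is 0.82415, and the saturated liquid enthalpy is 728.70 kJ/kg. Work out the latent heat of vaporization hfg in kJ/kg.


hfg = (h - hf) / x
hfg = (1792.1 - 728.70) / 0.82415
hfg = 1290.3 kJ/kg


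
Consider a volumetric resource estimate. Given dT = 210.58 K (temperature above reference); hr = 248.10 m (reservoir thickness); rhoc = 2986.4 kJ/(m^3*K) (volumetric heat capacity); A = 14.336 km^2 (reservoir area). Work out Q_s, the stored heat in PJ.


Step 1: Vr = A*1e6*hr = 14.336*1e6*248.1 = 3.556762e+09 m^3
Step 2: Q_s = Vr*rhoc*dT/1e12 = 3.556762e+09*2986.4*210.58/1e12 = 2236.8 PJ
Q_s = 2236.8 PJ


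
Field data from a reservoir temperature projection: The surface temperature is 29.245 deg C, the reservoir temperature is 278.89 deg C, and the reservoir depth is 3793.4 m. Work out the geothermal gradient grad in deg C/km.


grad = (T_res - T_surf) / d * 1000
grad = (278.89 - 29.245) / 3793.4 * 1000
grad = 65.810 deg C/km


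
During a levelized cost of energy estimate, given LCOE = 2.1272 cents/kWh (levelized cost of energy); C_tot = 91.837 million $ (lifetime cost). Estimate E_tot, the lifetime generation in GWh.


E_tot = C_tot / LCOE * 100
E_tot = 91.837 / 2.1272 * 100
E_tot = 4317.3 GWh


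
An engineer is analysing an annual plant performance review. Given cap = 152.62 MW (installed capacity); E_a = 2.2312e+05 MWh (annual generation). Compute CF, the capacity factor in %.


CF = E_a / (cap * 8760) * 100
CF = 2.2312e+05 / (152.62 * 8760) * 100
CF = 16.689 %


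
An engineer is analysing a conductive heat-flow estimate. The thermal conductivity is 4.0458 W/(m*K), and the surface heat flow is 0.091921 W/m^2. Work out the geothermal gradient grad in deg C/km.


grad = q * 1000 / k
grad = 0.091921 * 1000 / 4.0458
grad = 22.720 deg C/km


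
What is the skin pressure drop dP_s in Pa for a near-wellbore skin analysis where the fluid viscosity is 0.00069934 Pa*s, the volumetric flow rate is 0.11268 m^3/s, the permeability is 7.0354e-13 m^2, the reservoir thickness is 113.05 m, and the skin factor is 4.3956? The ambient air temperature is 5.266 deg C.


dP_s = S * q * mu / (2*pi*k*hr) / 1000
dP_s = 4.3956 * 0.11268 * 0.00069934 / (2*pi*7.0354e-13*113.05) / 1000
dP_s = 693.1291 kPa
Convert: 693.1291 kPa * 1000.0 = 6.9313e+05 Pa
dP_s = 6.9313e+05 Pa


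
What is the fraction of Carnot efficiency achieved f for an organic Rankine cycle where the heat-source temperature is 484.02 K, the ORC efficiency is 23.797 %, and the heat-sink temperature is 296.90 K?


f = (eta_orc/100) / (1 - Tc/Th)
f = (23.797/100) / (1 - 296.90/484.02)
f = 0.61555


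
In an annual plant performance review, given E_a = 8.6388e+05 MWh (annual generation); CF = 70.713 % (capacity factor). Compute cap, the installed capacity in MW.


cap = E_a / (CF/100 * 8760)
cap = 8.6388e+05 / (70.713/100 * 8760)
cap = 139.46 MW


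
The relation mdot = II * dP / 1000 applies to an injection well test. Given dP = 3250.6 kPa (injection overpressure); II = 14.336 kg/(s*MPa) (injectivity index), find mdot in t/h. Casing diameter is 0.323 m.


mdot = II * dP / 1000
mdot = 14.336 * 3250.6 / 1000
mdot = 46.60060 kg/s
Convert: 46.60060 kg/s * 3.6 = 167.76 t/h
mdot = 167.76 t/h


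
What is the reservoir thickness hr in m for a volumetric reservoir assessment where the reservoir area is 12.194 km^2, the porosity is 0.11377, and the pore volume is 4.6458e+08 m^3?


hr = Vp / (A * 1e6 * phi)
hr = 4.6458e+08 / (12.194 * 1e6 * 0.11377)
hr = 334.88 m


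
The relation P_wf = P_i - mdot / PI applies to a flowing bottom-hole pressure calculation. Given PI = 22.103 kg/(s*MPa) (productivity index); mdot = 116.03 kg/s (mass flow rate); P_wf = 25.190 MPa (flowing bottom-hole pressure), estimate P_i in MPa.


P_i = P_wf + mdot / PI
P_i = 25.190 + 116.03 / 22.103
P_i = 30.440 MPa


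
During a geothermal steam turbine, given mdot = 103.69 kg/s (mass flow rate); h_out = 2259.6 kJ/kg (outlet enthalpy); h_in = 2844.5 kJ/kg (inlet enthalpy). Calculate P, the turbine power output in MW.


P = mdot * (h_in - h_out) / 1000
P = 103.69 * (2844.5 - 2259.6) / 1000
P = 60.648 MW


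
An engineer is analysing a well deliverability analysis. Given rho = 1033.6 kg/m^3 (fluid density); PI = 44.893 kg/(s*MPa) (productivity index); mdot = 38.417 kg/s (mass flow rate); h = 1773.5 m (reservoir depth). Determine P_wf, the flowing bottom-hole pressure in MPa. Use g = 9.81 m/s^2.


Step 1: P_i = rho*g*h/1e6 = 1033.6*9.81*1773.5/1e6 = 17.98261 MPa
Step 2: P_wf = P_i - mdot/PI = 17.98261 - 38.417/44.893 = 17.127 MPa
P_wf = 17.127 MPa


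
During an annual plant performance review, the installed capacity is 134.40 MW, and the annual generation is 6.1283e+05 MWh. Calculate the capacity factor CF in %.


CF = E_a / (cap * 8760) * 100
CF = 6.1283e+05 / (134.40 * 8760) * 100
CF = 52.052 %


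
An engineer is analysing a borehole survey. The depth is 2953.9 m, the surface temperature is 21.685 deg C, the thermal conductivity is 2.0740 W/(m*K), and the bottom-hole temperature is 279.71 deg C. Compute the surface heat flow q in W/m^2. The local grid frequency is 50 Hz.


Step 1: grad = (T_d - T_surf)/d * 1000 = (279.71 - 21.685)/2953.9 * 1000 = 87.35062 deg C/km
Step 2: q = k * grad / 1000 = 2.074 * 87.35062 / 1000 = 0.18117 W/m^2
q = 0.18117 W/m^2


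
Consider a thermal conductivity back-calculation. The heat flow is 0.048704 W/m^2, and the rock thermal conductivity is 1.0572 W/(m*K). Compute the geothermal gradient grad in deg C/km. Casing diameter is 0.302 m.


grad = q / k * 1000
grad = 0.048704 / 1.0572 * 1000
grad = 46.069 deg C/km


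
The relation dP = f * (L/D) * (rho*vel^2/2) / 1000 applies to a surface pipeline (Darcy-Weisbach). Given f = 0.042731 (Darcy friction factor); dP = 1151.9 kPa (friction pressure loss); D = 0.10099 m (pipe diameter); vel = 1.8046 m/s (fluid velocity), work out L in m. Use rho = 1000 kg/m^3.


L = dP*1000*D / (f*rho*vel^2/2)
L = 1151.9*1000*0.10099 / (0.042731*1000*1.8046^2/2)
L = 1671.9 m


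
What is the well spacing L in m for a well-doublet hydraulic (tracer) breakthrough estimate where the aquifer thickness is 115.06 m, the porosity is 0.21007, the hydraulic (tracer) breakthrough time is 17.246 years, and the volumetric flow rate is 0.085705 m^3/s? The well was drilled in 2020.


L = sqrt(t_bt*365.25*86400*3*Qv / (pi*hr*phi))
L = sqrt(17.246*365.25*86400*3*0.085705 / (pi*115.06*0.21007))
L = 1357.5 m


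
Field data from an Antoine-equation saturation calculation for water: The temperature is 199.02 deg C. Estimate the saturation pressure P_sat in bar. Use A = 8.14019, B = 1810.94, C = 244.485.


P_sat = 10^(A - B/(C + T)) / 760 * 0.101325
P_sat = 10^(8.14019 - 1810.94/(244.485 + 199.02)) / 760 * 0.101325
P_sat = 1.520012 MPa
Convert: 1.520012 MPa * 10.0 = 15.200 bar
P_sat = 15.200 bar


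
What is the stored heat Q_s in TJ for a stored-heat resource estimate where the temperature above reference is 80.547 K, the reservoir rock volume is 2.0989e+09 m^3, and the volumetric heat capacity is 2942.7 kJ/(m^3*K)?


Q_s = Vr * rhoc * dT / 1e12
Q_s = 2.0989e+09 * 2942.7 * 80.547 / 1e12
Q_s = 497.4932 PJ
Convert: 497.4932 PJ * 1000.0 = 4.9749e+05 TJ
Q_s = 4.9749e+05 TJ


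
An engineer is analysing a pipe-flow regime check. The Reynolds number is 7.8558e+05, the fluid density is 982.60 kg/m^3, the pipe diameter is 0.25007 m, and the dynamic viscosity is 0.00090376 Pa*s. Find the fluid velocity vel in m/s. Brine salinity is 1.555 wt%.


vel = Re * mu / (rho * D)
vel = 7.8558e+05 * 0.00090376 / (982.60 * 0.25007)
vel = 2.8894 m/s


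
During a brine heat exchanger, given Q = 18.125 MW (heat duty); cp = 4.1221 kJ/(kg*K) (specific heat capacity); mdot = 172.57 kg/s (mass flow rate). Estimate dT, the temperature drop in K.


dT = Q * 1000 / (mdot * cp)
dT = 18.125 * 1000 / (172.57 * 4.1221)
dT = 25.480 K


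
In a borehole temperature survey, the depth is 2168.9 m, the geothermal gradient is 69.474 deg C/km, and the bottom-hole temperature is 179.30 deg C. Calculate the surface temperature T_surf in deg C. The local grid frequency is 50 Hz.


T_surf = T_d - grad * d / 1000
T_surf = 179.30 - 69.474 * 2168.9 / 1000
T_surf = 28.618 deg C


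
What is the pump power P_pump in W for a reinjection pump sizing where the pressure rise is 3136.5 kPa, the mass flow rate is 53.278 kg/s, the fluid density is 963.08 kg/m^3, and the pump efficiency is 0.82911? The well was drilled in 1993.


P_pump = mdot * dP / (rho * eta)
P_pump = 53.278 * 3136.5 / (963.08 * 0.82911)
P_pump = 209.2756 kW
Convert: 209.2756 kW * 1000.0 = 2.0928e+05 W
P_pump = 2.0928e+05 W


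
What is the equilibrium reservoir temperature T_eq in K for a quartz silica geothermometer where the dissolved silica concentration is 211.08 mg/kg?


T_eq = 1309 / (5.19 - log10(SiO2)) - 273.15
T_eq = 1309 / (5.19 - log10(211.08)) - 273.15
T_eq = 183.6554 deg C
Convert to K: 183.6554 + 273.15 = 456.81 K
T_eq = 456.81 K


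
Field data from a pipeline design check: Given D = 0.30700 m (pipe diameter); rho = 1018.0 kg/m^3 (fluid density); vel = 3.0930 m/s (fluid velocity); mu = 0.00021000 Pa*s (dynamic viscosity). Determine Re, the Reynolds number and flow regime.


Step 1: Re = rho*vel*D/mu = 1018.0*3.093*0.307/0.00021 = 4.6031e+06
Step 2: Re = 4.6031e+06 > 4000, so flow is turbulent.
Re = 4.6031e+06 (turbulent)


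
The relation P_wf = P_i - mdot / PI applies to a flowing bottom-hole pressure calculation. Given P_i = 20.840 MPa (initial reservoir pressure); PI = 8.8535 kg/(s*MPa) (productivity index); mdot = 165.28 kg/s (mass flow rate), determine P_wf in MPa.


P_wf = P_i - mdot / PI
P_wf = 20.840 - 165.28 / 8.8535
P_wf = 2.1717 MPa


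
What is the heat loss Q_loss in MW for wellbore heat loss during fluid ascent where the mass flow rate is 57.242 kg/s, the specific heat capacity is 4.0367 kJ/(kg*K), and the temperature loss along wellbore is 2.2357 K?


Q_loss = mdot * cp * dT
Q_loss = 57.242 * 4.0367 * 2.2357
Q_loss = 516.6005 kW
Convert: 516.6005 kW * 0.001 = 0.51660 MW
Q_loss = 0.51660 MW


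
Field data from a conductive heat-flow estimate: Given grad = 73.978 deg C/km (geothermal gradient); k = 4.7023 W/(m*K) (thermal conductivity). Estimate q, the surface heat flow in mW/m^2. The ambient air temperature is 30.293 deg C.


q = k * grad / 1000
q = 4.7023 * 73.978 / 1000
q = 0.3478667 W/m^2
Convert: 0.3478667 W/m^2 * 1000.0 = 347.87 mW/m^2
q = 347.87 mW/m^2


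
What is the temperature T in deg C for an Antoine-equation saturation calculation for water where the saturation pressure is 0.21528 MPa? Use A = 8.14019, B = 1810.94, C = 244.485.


T = B / (A - log10(P_sat * 760 / 0.101325)) - C
T = 1810.94 / (8.14019 - log10(0.21528 * 760 / 0.101325)) - 244.485
T = 122.69 deg C


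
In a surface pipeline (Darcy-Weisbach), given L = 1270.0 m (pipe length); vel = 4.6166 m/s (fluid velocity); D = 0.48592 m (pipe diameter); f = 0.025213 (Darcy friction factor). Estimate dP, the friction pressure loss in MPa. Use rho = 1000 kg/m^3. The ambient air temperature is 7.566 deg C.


dP = f * (L/D) * (rho*vel^2/2) / 1000
dP = 0.025213 * (1270.0/0.48592) * (1000*4.6166^2/2) / 1000
dP = 702.2277 kPa
Convert: 702.2277 kPa * 0.001 = 0.70223 MPa
dP = 0.70223 MPa


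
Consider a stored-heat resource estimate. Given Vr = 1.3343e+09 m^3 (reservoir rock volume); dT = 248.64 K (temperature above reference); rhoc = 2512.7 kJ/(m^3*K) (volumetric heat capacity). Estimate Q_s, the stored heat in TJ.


Q_s = Vr * rhoc * dT / 1e12
Q_s = 1.3343e+09 * 2512.7 * 248.64 / 1e12
Q_s = 833.6142 PJ
Convert: 833.6142 PJ * 1000.0 = 8.3361e+05 TJ
Q_s = 8.3361e+05 TJ


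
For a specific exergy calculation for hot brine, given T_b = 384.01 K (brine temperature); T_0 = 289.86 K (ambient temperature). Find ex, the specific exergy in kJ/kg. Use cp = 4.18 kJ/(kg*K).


ex = cp * ((T_b - T_0) - T_0 * ln(T_b/T_0))
ex = 4.18 * ((384.01 - 289.86) - 289.86 * ln(384.01/289.86))
ex = 52.755 kJ/kg


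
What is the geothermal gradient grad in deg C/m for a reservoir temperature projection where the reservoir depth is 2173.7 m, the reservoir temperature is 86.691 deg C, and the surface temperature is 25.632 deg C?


grad = (T_res - T_surf) / d * 1000
grad = (86.691 - 25.632) / 2173.7 * 1000
grad = 28.08989 deg C/km
Convert: 28.08989 deg C/km * 0.001 = 0.028090 deg C/m
grad = 0.028090 deg C/m


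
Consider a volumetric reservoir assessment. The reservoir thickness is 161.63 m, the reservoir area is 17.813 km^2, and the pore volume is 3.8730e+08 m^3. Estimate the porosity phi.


phi = Vp / (A * 1e6 * hr)
phi = 3.8730e+08 / (17.813 * 1e6 * 161.63)
phi = 0.13452


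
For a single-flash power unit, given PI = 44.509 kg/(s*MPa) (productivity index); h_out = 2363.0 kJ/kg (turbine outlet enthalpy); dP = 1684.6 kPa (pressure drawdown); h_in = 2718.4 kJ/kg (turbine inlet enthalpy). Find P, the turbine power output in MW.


Step 1: mdot = PI * dP / 1000 = 44.509 * 1684.6 / 1000 = 74.97986 kg/s
Step 2: P = mdot*(h_in - h_out)/1000 = 74.97986*(2718.4 - 2363.0)/1000 = 26.648 MW
P = 26.648 MW


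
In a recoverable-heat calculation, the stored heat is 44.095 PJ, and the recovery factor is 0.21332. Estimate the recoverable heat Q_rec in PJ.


Q_rec = Q_s * RF
Q_rec = 44.095 * 0.21332
Q_rec = 9.4063 PJ


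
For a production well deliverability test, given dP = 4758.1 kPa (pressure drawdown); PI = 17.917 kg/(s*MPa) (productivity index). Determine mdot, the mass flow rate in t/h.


mdot = PI * dP / 1000
mdot = 17.917 * 4758.1 / 1000
mdot = 85.25088 kg/s
Convert: 85.25088 kg/s * 3.6 = 306.90 t/h
mdot = 306.90 t/h


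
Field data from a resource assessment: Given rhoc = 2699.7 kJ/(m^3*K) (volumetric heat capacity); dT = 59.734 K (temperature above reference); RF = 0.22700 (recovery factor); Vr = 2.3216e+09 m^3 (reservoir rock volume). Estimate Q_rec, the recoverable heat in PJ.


Step 1: Q_s = Vr*rhoc*dT/1e12 = 2.3216e+09*2699.7*59.734/1e12 = 374.3902 PJ
Step 2: Q_rec = Q_s * RF = 374.3902 * 0.227 = 84.987 PJ
Q_rec = 84.987 PJ


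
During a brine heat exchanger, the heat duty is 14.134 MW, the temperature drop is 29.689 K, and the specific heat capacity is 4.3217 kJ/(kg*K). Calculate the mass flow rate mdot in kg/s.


mdot = Q * 1000 / (cp * dT)
mdot = 14.134 * 1000 / (4.3217 * 29.689)
mdot = 110.16 kg/s


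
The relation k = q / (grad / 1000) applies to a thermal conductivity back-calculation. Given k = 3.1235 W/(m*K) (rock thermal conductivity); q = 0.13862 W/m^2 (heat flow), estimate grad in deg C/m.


grad = q / k * 1000
grad = 0.13862 / 3.1235 * 1000
grad = 44.37970 deg C/km
Convert: 44.37970 deg C/km * 0.001 = 0.044380 deg C/m
grad = 0.044380 deg C/m


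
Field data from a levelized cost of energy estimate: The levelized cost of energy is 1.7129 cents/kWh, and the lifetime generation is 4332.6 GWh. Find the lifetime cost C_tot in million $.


C_tot = LCOE / 100 * E_tot
C_tot = 1.7129 / 100 * 4332.6
C_tot = 74.213 million $


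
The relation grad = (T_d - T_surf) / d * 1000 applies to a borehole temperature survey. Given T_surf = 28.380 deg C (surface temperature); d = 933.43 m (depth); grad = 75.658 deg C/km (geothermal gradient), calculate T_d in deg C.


T_d = T_surf + grad * d / 1000
T_d = 28.380 + 75.658 * 933.43 / 1000
T_d = 99.001 deg C


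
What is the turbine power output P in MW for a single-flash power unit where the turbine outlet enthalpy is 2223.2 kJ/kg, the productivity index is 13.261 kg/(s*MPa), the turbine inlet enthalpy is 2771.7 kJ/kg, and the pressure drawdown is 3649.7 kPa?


Step 1: mdot = PI * dP / 1000 = 13.261 * 3649.7 / 1000 = 48.39867 kg/s
Step 2: P = mdot*(h_in - h_out)/1000 = 48.39867*(2771.7 - 2223.2)/1000 = 26.547 MW
P = 26.547 MW


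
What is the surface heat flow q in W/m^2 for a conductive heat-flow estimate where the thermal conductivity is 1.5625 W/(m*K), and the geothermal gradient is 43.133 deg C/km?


q = k * grad / 1000
q = 1.5625 * 43.133 / 1000
q = 0.067395 W/m^2


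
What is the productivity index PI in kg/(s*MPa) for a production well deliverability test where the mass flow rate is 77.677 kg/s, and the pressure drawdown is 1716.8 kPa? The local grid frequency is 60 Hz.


PI = mdot * 1000 / dP
PI = 77.677 * 1000 / 1716.8
PI = 45.245 kg/(s*MPa)


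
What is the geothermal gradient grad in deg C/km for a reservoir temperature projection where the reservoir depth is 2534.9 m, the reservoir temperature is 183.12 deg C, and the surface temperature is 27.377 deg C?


grad = (T_res - T_surf) / d * 1000
grad = (183.12 - 27.377) / 2534.9 * 1000
grad = 61.440 deg C/km


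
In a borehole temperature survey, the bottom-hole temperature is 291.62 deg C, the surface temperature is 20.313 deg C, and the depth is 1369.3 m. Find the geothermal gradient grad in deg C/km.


grad = (T_d - T_surf) / d * 1000
grad = (291.62 - 20.313) / 1369.3 * 1000
grad = 198.14 deg C/km


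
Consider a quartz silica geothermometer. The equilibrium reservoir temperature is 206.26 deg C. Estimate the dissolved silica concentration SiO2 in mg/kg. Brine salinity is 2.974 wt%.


SiO2 = 10^(5.19 - 1309/(T_eq + 273.15))
SiO2 = 10^(5.19 - 1309/(206.26 + 273.15))
SiO2 = 288.11 mg/kg


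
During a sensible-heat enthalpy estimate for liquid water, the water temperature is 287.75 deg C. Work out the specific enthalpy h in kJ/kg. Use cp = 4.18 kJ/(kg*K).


h = cp * T
h = 4.18 * 287.75
h = 1202.8 kJ/kg


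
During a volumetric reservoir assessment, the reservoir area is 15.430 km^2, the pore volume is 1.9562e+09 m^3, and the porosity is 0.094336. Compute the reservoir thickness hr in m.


hr = Vp / (A * 1e6 * phi)
hr = 1.9562e+09 / (15.430 * 1e6 * 0.094336)
hr = 1343.9 m


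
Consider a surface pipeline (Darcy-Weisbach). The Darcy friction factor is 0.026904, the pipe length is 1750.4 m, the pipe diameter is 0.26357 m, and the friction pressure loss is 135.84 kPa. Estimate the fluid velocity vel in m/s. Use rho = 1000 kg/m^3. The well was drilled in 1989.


vel = sqrt(dP*1000*2*D / (f*L*rho))
vel = sqrt(135.84*1000*2*0.26357 / (0.026904*1750.4*1000))
vel = 1.2331 m/s


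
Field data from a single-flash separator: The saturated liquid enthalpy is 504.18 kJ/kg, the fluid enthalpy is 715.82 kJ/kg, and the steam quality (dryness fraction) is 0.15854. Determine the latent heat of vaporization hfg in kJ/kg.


hfg = (h - hf) / x
hfg = (715.82 - 504.18) / 0.15854
hfg = 1334.9 kJ/kg


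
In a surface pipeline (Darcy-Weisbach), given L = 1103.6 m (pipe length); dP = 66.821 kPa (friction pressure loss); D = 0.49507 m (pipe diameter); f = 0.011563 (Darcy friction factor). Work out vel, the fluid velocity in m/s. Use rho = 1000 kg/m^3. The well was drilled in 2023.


vel = sqrt(dP*1000*2*D / (f*L*rho))
vel = sqrt(66.821*1000*2*0.49507 / (0.011563*1103.6*1000))
vel = 2.2770 m/s


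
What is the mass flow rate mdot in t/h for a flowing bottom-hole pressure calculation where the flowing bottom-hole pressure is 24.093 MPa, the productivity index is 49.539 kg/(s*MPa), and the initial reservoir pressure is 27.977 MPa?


mdot = (P_i - P_wf) * PI
mdot = (27.977 - 24.093) * 49.539
mdot = 192.4095 kg/s
Convert: 192.4095 kg/s * 3.6 = 692.67 t/h
mdot = 692.67 t/h


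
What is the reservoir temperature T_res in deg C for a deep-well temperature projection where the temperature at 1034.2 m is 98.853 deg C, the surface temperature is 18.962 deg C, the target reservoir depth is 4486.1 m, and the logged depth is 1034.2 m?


Step 1: grad = (T_d1 - T_surf)/d1 * 1000 = (98.853 - 18.962)/1034.2 * 1000 = 77.24908 deg C/km
Step 2: T_res = T_surf + grad*d2/1000 = 18.962 + 77.24908*4486.1/1000 = 365.51 deg C
T_res = 365.51 deg C


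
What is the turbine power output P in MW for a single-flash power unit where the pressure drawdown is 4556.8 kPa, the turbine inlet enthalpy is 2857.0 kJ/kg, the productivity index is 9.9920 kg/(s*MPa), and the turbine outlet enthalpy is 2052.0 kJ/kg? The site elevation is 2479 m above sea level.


Step 1: mdot = PI * dP / 1000 = 9.992 * 4556.8 / 1000 = 45.53155 kg/s
Step 2: P = mdot*(h_in - h_out)/1000 = 45.53155*(2857.0 - 2052.0)/1000 = 36.653 MW
P = 36.653 MW


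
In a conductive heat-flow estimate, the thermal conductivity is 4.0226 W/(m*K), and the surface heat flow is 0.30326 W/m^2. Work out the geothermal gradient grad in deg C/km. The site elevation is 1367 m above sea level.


grad = q * 1000 / k
grad = 0.30326 * 1000 / 4.0226
grad = 75.389 deg C/km


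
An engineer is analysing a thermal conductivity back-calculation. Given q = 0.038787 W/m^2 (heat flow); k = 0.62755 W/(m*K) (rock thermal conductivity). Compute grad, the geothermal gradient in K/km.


grad = q / k * 1000
grad = 0.038787 / 0.62755 * 1000
grad = 61.80703 deg C/km
Convert: 61.80703 deg C/km * 1.0 = 61.807 K/km
grad = 61.807 K/km


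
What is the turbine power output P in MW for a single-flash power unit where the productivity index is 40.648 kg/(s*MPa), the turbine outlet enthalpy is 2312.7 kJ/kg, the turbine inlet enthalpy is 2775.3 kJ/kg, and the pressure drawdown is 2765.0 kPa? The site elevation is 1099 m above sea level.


Step 1: mdot = PI * dP / 1000 = 40.648 * 2765.0 / 1000 = 112.3917 kg/s
Step 2: P = mdot*(h_in - h_out)/1000 = 112.3917*(2775.3 - 2312.7)/1000 = 51.992 MW
P = 51.992 MW


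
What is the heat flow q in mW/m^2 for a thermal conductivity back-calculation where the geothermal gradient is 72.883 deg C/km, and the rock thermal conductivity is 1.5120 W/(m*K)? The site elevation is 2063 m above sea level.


q = k * grad / 1000
q = 1.5120 * 72.883 / 1000
q = 0.1101991 W/m^2
Convert: 0.1101991 W/m^2 * 1000.0 = 110.20 mW/m^2
q = 110.20 mW/m^2


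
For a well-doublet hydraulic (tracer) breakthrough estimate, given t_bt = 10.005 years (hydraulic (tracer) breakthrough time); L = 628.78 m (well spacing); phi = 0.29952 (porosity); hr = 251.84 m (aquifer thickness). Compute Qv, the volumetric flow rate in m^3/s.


Qv = pi*hr*phi*L^2 / (3*t_bt*365.25*86400)
Qv = pi*251.84*0.29952*628.78^2 / (3*10.005*365.25*86400)
Qv = 0.098913 m^3/s


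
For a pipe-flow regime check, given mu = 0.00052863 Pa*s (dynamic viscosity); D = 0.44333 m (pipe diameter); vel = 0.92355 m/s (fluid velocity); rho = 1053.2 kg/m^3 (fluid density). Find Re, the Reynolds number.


Re = rho * vel * D / mu
Re = 1053.2 * 0.92355 * 0.44333 / 0.00052863
Re = 8.1573e+05
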